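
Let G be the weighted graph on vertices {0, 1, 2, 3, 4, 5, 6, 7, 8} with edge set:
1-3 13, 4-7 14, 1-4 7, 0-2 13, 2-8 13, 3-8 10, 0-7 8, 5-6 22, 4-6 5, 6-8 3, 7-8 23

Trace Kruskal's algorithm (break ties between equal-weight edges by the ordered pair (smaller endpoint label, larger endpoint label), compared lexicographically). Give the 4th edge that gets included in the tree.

Sort edges by weight, then run Kruskal:
6-8 (3): add — endpoints in different components.
4-6 (5): add — endpoints in different components.
1-4 (7): add — endpoints in different components.
0-7 (8): add — endpoints in different components.
3-8 (10): add — endpoints in different components.
0-2 (13): add — endpoints in different components.
1-3 (13): skip — 1 and 3 already connected.
2-8 (13): add — endpoints in different components.
4-7 (14): skip — 4 and 7 already connected.
5-6 (22): add — endpoints in different components.
The 4th edge added is 0-7.

0-7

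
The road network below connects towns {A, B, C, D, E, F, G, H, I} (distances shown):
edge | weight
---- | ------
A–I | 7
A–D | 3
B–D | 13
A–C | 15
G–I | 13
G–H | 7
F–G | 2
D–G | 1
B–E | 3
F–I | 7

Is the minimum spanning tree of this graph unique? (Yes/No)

No

Kruskal: consider edges lightest-first.
D–G (1): add — endpoints in different components.
F–G (2): add — endpoints in different components.
A–D (3): add — endpoints in different components.
B–E (3): add — endpoints in different components.
A–I (7): add — endpoints in different components.
F–I (7): skip — F and I already connected.
G–H (7): add — endpoints in different components.
B–D (13): add — endpoints in different components.
G–I (13): skip — G and I already connected.
A–C (15): add — endpoints in different components.
Non-tree edge F–I has weight 7, equal to the heaviest edge on its tree cycle — swapping gives another MST of the same weight. Not unique.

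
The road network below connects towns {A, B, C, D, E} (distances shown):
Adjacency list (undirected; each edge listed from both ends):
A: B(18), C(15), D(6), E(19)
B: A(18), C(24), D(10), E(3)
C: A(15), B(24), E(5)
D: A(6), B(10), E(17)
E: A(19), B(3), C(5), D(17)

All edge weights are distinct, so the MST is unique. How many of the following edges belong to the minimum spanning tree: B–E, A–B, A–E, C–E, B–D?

3

Kruskal: consider edges lightest-first.
B–E (3): add. Components now {A} {B,E} {C} {D}
C–E (5): add. Components now {A} {B,C,E} {D}
A–D (6): add. Components now {A,D} {B,C,E}
B–D (10): add. Components now {A,B,C,D,E}
MST edge set: {B–E, C–E, A–D, B–D}.
Of the listed edges, {B–E, C–E, B–D} are in the MST → 3.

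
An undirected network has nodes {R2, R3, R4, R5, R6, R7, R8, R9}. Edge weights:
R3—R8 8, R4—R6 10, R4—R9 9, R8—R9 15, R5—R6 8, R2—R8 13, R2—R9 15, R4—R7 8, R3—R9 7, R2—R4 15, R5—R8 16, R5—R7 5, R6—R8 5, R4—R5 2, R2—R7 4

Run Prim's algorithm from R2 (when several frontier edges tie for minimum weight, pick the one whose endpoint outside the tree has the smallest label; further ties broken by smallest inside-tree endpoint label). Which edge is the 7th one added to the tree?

Prim's algorithm from R2:
Step 1: cheapest edge leaving the tree is R2—R7 (4); add R7.
Step 2: cheapest edge leaving the tree is R5—R7 (5); add R5.
Step 3: cheapest edge leaving the tree is R4—R5 (2); add R4.
Step 4: cheapest edge leaving the tree is R5—R6 (8); add R6.
Step 5: cheapest edge leaving the tree is R6—R8 (5); add R8.
Step 6: cheapest edge leaving the tree is R3—R8 (8); add R3.
Step 7: cheapest edge leaving the tree is R3—R9 (7); add R9.
The 7th edge added is R3—R9.

R3-R9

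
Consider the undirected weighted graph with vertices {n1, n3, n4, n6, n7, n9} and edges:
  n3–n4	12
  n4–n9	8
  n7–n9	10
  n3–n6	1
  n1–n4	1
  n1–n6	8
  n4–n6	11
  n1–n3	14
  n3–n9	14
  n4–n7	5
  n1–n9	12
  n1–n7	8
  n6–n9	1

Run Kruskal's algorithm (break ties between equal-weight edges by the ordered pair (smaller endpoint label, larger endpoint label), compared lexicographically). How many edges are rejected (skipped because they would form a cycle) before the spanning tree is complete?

Sort edges by weight, then run Kruskal:
n1–n4 (1): add. Components now {n3} {n7} {n1,n4} {n9} {n6}
n3–n6 (1): add. Components now {n3,n6} {n7} {n1,n4} {n9}
n6–n9 (1): add. Components now {n3,n6,n9} {n7} {n1,n4}
n4–n7 (5): add. Components now {n3,n6,n9} {n1,n4,n7}
n1–n6 (8): add. Components now {n1,n3,n4,n6,n7,n9}
Edges rejected before the tree was complete: 0.

0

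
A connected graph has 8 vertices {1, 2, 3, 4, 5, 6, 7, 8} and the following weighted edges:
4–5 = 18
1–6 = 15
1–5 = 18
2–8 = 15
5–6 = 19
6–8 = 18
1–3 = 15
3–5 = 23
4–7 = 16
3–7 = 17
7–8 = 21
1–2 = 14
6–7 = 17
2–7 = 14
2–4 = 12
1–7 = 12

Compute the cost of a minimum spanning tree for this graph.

101

Prim, starting at 3.
Step 1: cheapest edge leaving the tree is 1–3 (15); add 1.
Step 2: cheapest edge leaving the tree is 1–7 (12); add 7.
Step 3: cheapest edge leaving the tree is 1–2 (14); add 2.
Step 4: cheapest edge leaving the tree is 2–4 (12); add 4.
Step 5: cheapest edge leaving the tree is 1–6 (15); add 6.
Step 6: cheapest edge leaving the tree is 2–8 (15); add 8.
Step 7: cheapest edge leaving the tree is 1–5 (18); add 5.
MST edges: 1–3, 1–7, 1–2, 2–4, 1–6, 2–8, 1–5; total weight 15+12+14+12+15+15+18 = 101.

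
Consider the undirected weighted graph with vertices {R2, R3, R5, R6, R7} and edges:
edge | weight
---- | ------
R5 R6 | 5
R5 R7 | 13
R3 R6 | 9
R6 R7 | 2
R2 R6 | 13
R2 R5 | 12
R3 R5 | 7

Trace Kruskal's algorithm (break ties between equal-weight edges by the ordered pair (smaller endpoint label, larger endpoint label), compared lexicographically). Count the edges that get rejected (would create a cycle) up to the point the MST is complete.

Sort edges by weight, then run Kruskal:
R6 R7 (2): add. Components now {R6,R7} {R3} {R2} {R5}
R5 R6 (5): add. Components now {R5,R6,R7} {R3} {R2}
R3 R5 (7): add. Components now {R3,R5,R6,R7} {R2}
R3 R6 (9): skip — R3 and R6 already connected.
R2 R5 (12): add. Components now {R2,R3,R5,R6,R7}
Edges rejected before the tree was complete: 1.

1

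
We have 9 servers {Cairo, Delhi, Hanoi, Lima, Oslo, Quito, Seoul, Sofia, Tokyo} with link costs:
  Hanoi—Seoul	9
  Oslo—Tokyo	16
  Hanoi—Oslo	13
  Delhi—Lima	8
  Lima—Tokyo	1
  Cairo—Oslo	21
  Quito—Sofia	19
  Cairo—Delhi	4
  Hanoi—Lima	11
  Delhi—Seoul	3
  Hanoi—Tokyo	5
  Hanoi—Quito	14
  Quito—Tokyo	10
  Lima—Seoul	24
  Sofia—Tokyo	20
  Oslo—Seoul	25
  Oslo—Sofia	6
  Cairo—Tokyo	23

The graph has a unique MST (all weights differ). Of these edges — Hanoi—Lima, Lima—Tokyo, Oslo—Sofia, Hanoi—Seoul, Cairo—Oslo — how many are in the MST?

Sort edges by weight, then run Kruskal:
Lima—Tokyo (1): add — endpoints in different components.
Delhi—Seoul (3): add — endpoints in different components.
Cairo—Delhi (4): add — endpoints in different components.
Hanoi—Tokyo (5): add — endpoints in different components.
Oslo—Sofia (6): add — endpoints in different components.
Delhi—Lima (8): add — endpoints in different components.
Hanoi—Seoul (9): skip — Hanoi and Seoul already connected.
Quito—Tokyo (10): add — endpoints in different components.
Hanoi—Lima (11): skip — Hanoi and Lima already connected.
Hanoi—Oslo (13): add — endpoints in different components.
MST edge set: {Lima—Tokyo, Delhi—Seoul, Cairo—Delhi, Hanoi—Tokyo, Oslo—Sofia, Delhi—Lima, Quito—Tokyo, Hanoi—Oslo}.
Of the listed edges, {Lima—Tokyo, Oslo—Sofia} are in the MST → 2.

2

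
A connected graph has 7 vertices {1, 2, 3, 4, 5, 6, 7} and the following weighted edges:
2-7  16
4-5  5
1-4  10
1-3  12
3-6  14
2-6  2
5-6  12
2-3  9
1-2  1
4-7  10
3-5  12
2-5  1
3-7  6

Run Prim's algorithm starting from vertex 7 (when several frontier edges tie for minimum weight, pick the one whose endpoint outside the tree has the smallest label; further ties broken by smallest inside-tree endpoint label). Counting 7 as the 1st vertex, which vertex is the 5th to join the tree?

5

Prim, starting at 7.
Step 1: cheapest edge leaving the tree is 3-7 (6); add 3.
Step 2: cheapest edge leaving the tree is 2-3 (9); add 2.
Step 3: cheapest edge leaving the tree is 1-2 (1); add 1.
Step 4: cheapest edge leaving the tree is 2-5 (1); add 5.
Step 5: cheapest edge leaving the tree is 2-6 (2); add 6.
Step 6: cheapest edge leaving the tree is 4-5 (5); add 4.
Vertex order: 7, 3, 2, 1, 5, 6, 4. The 5th vertex is 5.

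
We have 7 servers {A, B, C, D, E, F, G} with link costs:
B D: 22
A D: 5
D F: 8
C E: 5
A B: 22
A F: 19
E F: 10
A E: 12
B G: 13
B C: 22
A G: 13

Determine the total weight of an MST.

54

Prim, starting at A.
Step 1: frontier [A D 5, A E 12, A G 13, A F 19, A B 22] → take A D (5); add D.
Step 2: frontier [A E 12, A G 13, A F 19, A B 22, D F 8, B D 22] → take D F (8); add F.
Step 3: frontier [A E 12, A G 13, A B 22, B D 22, E F 10] → take E F (10); add E.
Step 4: frontier [A G 13, A B 22, B D 22, C E 5] → take C E (5); add C.
Step 5: frontier [A G 13, A B 22, B C 22, B D 22] → take A G (13); add G.
Step 6: frontier [A B 22, B C 22, B D 22, B G 13] → take B G (13); add B.
MST edges: A D, D F, E F, C E, A G, B G; total weight 5+8+10+5+13+13 = 54.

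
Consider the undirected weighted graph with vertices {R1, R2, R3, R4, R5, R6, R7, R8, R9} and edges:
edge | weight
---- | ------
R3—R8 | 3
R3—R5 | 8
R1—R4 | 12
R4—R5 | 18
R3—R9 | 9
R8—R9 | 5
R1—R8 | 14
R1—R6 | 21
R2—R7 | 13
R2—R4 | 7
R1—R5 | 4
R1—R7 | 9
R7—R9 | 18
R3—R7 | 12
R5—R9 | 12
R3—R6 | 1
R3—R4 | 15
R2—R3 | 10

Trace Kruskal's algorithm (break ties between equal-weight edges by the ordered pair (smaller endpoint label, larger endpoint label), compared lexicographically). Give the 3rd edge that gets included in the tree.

Kruskal: consider edges lightest-first.
R3—R6 (1): add — endpoints in different components.
R3—R8 (3): add — endpoints in different components.
R1—R5 (4): add — endpoints in different components.
R8—R9 (5): add — endpoints in different components.
R2—R4 (7): add — endpoints in different components.
R3—R5 (8): add — endpoints in different components.
R1—R7 (9): add — endpoints in different components.
R3—R9 (9): skip — R3 and R9 already connected.
R2—R3 (10): add — endpoints in different components.
The 3rd edge added is R1—R5.

R1-R5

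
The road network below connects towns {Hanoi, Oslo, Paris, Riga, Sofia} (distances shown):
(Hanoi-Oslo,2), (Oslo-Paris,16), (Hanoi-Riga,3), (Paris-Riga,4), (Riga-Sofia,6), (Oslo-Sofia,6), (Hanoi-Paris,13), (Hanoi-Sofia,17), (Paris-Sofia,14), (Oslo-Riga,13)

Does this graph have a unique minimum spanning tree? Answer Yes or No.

No

Kruskal's algorithm — process edges by increasing weight (ties by edge label):
Hanoi-Oslo (2): add. Components now {Hanoi,Oslo} {Paris} {Riga} {Sofia}
Hanoi-Riga (3): add. Components now {Hanoi,Oslo,Riga} {Paris} {Sofia}
Paris-Riga (4): add. Components now {Hanoi,Oslo,Paris,Riga} {Sofia}
Oslo-Sofia (6): add. Components now {Hanoi,Oslo,Paris,Riga,Sofia}
Non-tree edge Riga-Sofia has weight 6, equal to the heaviest edge on its tree cycle — swapping gives another MST of the same weight. Not unique.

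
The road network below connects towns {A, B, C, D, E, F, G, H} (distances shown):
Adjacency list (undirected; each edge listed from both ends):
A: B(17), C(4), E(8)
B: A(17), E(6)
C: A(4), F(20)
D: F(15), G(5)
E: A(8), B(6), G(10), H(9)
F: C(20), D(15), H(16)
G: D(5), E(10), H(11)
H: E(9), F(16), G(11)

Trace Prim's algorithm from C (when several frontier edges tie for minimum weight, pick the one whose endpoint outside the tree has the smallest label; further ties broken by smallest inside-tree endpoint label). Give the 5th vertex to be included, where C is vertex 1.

H

Grow the tree from C using Prim:
Step 1: frontier [A C 4, C F 20] → take A C (4); add A.
Step 2: frontier [A E 8, A B 17, C F 20] → take A E (8); add E.
Step 3: frontier [A B 17, C F 20, B E 6, E H 9, E G 10] → take B E (6); add B.
Step 4: frontier [C F 20, E H 9, E G 10] → take E H (9); add H.
Step 5: frontier [C F 20, E G 10, G H 11, F H 16] → take E G (10); add G.
Step 6: frontier [C F 20, D G 5, F H 16] → take D G (5); add D.
Step 7: frontier [C F 20, D F 15, F H 16] → take D F (15); add F.
Vertex order: C, A, E, B, H, G, D, F. The 5th vertex is H.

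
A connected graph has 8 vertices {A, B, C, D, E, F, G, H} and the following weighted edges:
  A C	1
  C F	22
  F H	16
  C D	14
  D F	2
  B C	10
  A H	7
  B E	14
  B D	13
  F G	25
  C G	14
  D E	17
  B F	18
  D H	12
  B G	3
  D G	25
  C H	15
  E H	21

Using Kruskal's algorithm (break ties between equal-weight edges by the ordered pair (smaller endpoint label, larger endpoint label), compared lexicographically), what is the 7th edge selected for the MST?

B-E

Sort edges by weight, then run Kruskal:
A C (1): add — endpoints in different components.
D F (2): add — endpoints in different components.
B G (3): add — endpoints in different components.
A H (7): add — endpoints in different components.
B C (10): add — endpoints in different components.
D H (12): add — endpoints in different components.
B D (13): skip — B and D already connected.
B E (14): add — endpoints in different components.
The 7th edge added is B E.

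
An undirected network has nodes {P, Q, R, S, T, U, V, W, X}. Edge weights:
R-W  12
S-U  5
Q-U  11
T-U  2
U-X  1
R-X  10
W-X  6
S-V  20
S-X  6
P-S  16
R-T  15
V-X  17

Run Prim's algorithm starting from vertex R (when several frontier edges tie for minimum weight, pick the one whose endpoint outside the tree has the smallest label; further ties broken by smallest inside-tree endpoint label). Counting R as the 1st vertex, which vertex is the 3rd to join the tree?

Grow the tree from R using Prim:
Step 1: frontier [R-X 10, R-W 12, R-T 15] → take R-X (10); add X.
Step 2: frontier [R-W 12, R-T 15, U-X 1, S-X 6, W-X 6, V-X 17] → take U-X (1); add U.
Step 3: frontier [R-W 12, R-T 15, T-U 2, S-U 5, Q-U 11, S-X 6, W-X 6, V-X 17] → take T-U (2); add T.
Step 4: frontier [R-W 12, S-U 5, Q-U 11, S-X 6, W-X 6, V-X 17] → take S-U (5); add S.
Step 5: frontier [R-W 12, P-S 16, S-V 20, Q-U 11, W-X 6, V-X 17] → take W-X (6); add W.
Step 6: frontier [P-S 16, S-V 20, Q-U 11, V-X 17] → take Q-U (11); add Q.
Step 7: frontier [P-S 16, S-V 20, V-X 17] → take P-S (16); add P.
Step 8: frontier [S-V 20, V-X 17] → take V-X (17); add V.
Vertex order: R, X, U, T, S, W, Q, P, V. The 3rd vertex is U.

U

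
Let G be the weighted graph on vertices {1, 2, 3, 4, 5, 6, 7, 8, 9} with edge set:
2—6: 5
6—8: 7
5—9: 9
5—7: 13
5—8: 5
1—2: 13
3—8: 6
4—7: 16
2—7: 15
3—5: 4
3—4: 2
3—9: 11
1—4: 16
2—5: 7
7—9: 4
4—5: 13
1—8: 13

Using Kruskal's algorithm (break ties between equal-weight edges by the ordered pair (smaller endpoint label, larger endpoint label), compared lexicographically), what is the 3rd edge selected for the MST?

Kruskal: consider edges lightest-first.
3—4 (2): add — endpoints in different components.
3—5 (4): add — endpoints in different components.
7—9 (4): add — endpoints in different components.
2—6 (5): add — endpoints in different components.
5—8 (5): add — endpoints in different components.
3—8 (6): skip — 3 and 8 already connected.
2—5 (7): add — endpoints in different components.
6—8 (7): skip — 6 and 8 already connected.
5—9 (9): add — endpoints in different components.
3—9 (11): skip — 3 and 9 already connected.
1—2 (13): add — endpoints in different components.
The 3rd edge added is 7—9.

7-9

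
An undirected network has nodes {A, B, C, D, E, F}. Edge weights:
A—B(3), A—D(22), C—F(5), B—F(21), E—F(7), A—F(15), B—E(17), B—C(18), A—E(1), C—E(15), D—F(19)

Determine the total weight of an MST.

35

Prim, starting at C.
Step 1: frontier [C—F 5, C—E 15, B—C 18] → take C—F (5); add F.
Step 2: frontier [C—E 15, B—C 18, E—F 7, A—F 15, D—F 19, B—F 21] → take E—F (7); add E.
Step 3: frontier [B—C 18, A—E 1, B—E 17, A—F 15, D—F 19, B—F 21] → take A—E (1); add A.
Step 4: frontier [A—B 3, A—D 22, B—C 18, B—E 17, D—F 19, B—F 21] → take A—B (3); add B.
Step 5: frontier [A—D 22, D—F 19] → take D—F (19); add D.
MST edges: C—F, E—F, A—E, A—B, D—F; total weight 5+7+1+3+19 = 35.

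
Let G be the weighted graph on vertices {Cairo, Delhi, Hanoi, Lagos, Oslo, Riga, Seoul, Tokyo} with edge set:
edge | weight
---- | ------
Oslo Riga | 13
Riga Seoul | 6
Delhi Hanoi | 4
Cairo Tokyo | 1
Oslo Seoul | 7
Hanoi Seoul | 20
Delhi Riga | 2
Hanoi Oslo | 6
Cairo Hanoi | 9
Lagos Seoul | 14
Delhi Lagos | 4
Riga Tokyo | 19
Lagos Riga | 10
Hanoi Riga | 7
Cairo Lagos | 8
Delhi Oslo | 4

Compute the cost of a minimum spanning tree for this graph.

Kruskal: consider edges lightest-first.
Cairo Tokyo (1): add — endpoints in different components.
Delhi Riga (2): add — endpoints in different components.
Delhi Hanoi (4): add — endpoints in different components.
Delhi Lagos (4): add — endpoints in different components.
Delhi Oslo (4): add — endpoints in different components.
Hanoi Oslo (6): skip — Hanoi and Oslo already connected.
Riga Seoul (6): add — endpoints in different components.
Hanoi Riga (7): skip — Riga and Hanoi already connected.
Oslo Seoul (7): skip — Seoul and Oslo already connected.
Cairo Lagos (8): add — endpoints in different components.
MST edges: Cairo Tokyo, Delhi Riga, Delhi Hanoi, Delhi Lagos, Delhi Oslo, Riga Seoul, Cairo Lagos; total weight 1+2+4+4+4+6+8 = 29.

29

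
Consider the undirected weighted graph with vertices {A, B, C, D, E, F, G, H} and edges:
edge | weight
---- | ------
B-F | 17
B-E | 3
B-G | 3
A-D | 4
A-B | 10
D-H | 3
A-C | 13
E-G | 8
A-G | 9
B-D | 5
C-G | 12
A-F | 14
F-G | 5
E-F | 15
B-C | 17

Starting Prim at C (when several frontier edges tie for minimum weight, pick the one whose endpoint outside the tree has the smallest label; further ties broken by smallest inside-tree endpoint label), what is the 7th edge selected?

Prim, starting at C.
Step 1: cheapest edge leaving the tree is C-G (12); add G.
Step 2: cheapest edge leaving the tree is B-G (3); add B.
Step 3: cheapest edge leaving the tree is B-E (3); add E.
Step 4: cheapest edge leaving the tree is B-D (5); add D.
Step 5: cheapest edge leaving the tree is D-H (3); add H.
Step 6: cheapest edge leaving the tree is A-D (4); add A.
Step 7: cheapest edge leaving the tree is F-G (5); add F.
The 7th edge added is F-G.

F-G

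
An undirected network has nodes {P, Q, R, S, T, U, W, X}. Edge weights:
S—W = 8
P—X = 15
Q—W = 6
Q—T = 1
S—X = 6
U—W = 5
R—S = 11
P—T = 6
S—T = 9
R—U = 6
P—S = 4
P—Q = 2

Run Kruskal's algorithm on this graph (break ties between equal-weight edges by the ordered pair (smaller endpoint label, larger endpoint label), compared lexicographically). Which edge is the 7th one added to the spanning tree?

S-X

Kruskal: consider edges lightest-first.
Q—T (1): add — endpoints in different components.
P—Q (2): add — endpoints in different components.
P—S (4): add — endpoints in different components.
U—W (5): add — endpoints in different components.
P—T (6): skip — T and P already connected.
Q—W (6): add — endpoints in different components.
R—U (6): add — endpoints in different components.
S—X (6): add — endpoints in different components.
The 7th edge added is S—X.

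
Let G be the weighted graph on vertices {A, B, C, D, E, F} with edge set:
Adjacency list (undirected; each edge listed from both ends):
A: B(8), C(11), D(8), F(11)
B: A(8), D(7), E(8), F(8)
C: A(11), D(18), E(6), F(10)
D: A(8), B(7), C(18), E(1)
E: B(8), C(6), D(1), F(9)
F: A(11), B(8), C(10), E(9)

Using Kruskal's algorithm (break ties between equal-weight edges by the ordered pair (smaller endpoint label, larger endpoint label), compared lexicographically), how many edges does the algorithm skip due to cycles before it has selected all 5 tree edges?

2

Kruskal's algorithm — process edges by increasing weight (ties by edge label):
D–E (1): add — endpoints in different components.
C–E (6): add — endpoints in different components.
B–D (7): add — endpoints in different components.
A–B (8): add — endpoints in different components.
A–D (8): skip — A and D already connected.
B–E (8): skip — B and E already connected.
B–F (8): add — endpoints in different components.
Edges rejected before the tree was complete: 2.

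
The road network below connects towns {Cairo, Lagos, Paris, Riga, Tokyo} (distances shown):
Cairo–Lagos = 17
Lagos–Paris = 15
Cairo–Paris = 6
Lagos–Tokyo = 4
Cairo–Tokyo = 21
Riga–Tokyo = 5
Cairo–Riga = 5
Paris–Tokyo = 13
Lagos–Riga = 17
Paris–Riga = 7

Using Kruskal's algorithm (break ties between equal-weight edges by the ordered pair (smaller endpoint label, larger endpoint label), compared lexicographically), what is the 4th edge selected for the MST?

Cairo-Paris

Sort edges by weight, then run Kruskal:
Lagos–Tokyo (4): add. Components now {Lagos,Tokyo} {Riga} {Cairo} {Paris}
Cairo–Riga (5): add. Components now {Lagos,Tokyo} {Cairo,Riga} {Paris}
Riga–Tokyo (5): add. Components now {Cairo,Lagos,Riga,Tokyo} {Paris}
Cairo–Paris (6): add. Components now {Cairo,Lagos,Paris,Riga,Tokyo}
The 4th edge added is Cairo–Paris.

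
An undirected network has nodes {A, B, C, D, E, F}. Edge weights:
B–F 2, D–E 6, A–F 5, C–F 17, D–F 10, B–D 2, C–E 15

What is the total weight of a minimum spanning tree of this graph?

30

Prim, starting at F.
Step 1: cheapest edge leaving the tree is B–F (2); add B.
Step 2: cheapest edge leaving the tree is B–D (2); add D.
Step 3: cheapest edge leaving the tree is A–F (5); add A.
Step 4: cheapest edge leaving the tree is D–E (6); add E.
Step 5: cheapest edge leaving the tree is C–E (15); add C.
MST edges: B–F, B–D, A–F, D–E, C–E; total weight 2+2+5+6+15 = 30.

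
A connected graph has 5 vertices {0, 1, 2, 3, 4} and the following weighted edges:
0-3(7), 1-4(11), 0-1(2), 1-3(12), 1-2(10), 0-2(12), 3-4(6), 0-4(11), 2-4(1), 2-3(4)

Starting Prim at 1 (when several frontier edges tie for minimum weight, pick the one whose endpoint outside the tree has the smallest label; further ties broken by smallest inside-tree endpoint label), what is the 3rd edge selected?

Grow the tree from 1 using Prim:
Step 1: frontier [0-1 2, 1-2 10, 1-4 11, 1-3 12] → take 0-1 (2); add 0.
Step 2: frontier [0-3 7, 0-4 11, 0-2 12, 1-2 10, 1-4 11, 1-3 12] → take 0-3 (7); add 3.
Step 3: frontier [0-4 11, 0-2 12, 1-2 10, 1-4 11, 2-3 4, 3-4 6] → take 2-3 (4); add 2.
Step 4: frontier [0-4 11, 1-4 11, 2-4 1, 3-4 6] → take 2-4 (1); add 4.
The 3rd edge added is 2-3.

2-3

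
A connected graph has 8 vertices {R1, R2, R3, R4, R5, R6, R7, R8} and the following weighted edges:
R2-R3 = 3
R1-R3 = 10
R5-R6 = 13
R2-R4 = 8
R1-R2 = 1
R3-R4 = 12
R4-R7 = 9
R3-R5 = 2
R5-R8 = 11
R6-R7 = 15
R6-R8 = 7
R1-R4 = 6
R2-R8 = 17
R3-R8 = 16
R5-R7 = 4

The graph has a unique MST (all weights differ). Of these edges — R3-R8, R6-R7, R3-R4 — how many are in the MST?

0

Kruskal: consider edges lightest-first.
R1-R2 (1): add — endpoints in different components.
R3-R5 (2): add — endpoints in different components.
R2-R3 (3): add — endpoints in different components.
R5-R7 (4): add — endpoints in different components.
R1-R4 (6): add — endpoints in different components.
R6-R8 (7): add — endpoints in different components.
R2-R4 (8): skip — R4 and R2 already connected.
R4-R7 (9): skip — R4 and R7 already connected.
R1-R3 (10): skip — R3 and R1 already connected.
R5-R8 (11): add — endpoints in different components.
MST edge set: {R1-R2, R3-R5, R2-R3, R5-R7, R1-R4, R6-R8, R5-R8}.
Of the listed edges, {} are in the MST → 0.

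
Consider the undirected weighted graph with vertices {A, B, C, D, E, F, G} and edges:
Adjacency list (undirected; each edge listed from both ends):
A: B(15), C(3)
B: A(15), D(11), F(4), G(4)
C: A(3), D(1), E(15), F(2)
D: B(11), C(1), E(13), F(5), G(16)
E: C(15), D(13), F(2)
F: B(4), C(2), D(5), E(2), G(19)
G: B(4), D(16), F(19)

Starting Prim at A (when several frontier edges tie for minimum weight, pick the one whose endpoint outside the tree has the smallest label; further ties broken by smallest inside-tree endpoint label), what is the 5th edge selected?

Prim's algorithm from A:
Step 1: frontier [A—C 3, A—B 15] → take A—C (3); add C.
Step 2: frontier [A—B 15, C—D 1, C—F 2, C—E 15] → take C—D (1); add D.
Step 3: frontier [A—B 15, C—F 2, C—E 15, D—F 5, B—D 11, D—E 13, D—G 16] → take C—F (2); add F.
Step 4: frontier [A—B 15, C—E 15, B—D 11, D—E 13, D—G 16, E—F 2, B—F 4, F—G 19] → take E—F (2); add E.
Step 5: frontier [A—B 15, B—D 11, D—G 16, B—F 4, F—G 19] → take B—F (4); add B.
Step 6: frontier [B—G 4, D—G 16, F—G 19] → take B—G (4); add G.
The 5th edge added is B—F.

B-F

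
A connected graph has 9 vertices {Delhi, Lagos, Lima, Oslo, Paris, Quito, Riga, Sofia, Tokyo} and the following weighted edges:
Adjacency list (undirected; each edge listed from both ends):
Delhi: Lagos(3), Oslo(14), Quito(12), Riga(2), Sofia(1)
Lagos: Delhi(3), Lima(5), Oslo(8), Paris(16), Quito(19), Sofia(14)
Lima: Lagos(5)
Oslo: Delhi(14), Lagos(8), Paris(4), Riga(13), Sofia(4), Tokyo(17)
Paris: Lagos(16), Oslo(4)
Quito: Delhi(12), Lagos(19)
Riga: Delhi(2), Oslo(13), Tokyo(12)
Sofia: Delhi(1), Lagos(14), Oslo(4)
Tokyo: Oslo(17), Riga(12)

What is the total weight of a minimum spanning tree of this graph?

Prim's algorithm from Quito:
Step 1: cheapest edge leaving the tree is Delhi—Quito (12); add Delhi.
Step 2: cheapest edge leaving the tree is Delhi—Sofia (1); add Sofia.
Step 3: cheapest edge leaving the tree is Delhi—Riga (2); add Riga.
Step 4: cheapest edge leaving the tree is Delhi—Lagos (3); add Lagos.
Step 5: cheapest edge leaving the tree is Oslo—Sofia (4); add Oslo.
Step 6: cheapest edge leaving the tree is Oslo—Paris (4); add Paris.
Step 7: cheapest edge leaving the tree is Lagos—Lima (5); add Lima.
Step 8: cheapest edge leaving the tree is Riga—Tokyo (12); add Tokyo.
MST edges: Delhi—Quito, Delhi—Sofia, Delhi—Riga, Delhi—Lagos, Oslo—Sofia, Oslo—Paris, Lagos—Lima, Riga—Tokyo; total weight 12+1+2+3+4+4+5+12 = 43.

43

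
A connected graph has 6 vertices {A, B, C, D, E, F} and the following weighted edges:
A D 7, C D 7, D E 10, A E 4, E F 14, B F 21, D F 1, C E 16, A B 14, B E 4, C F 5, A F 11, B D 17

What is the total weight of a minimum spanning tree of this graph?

21

Prim's algorithm from F:
Step 1: cheapest edge leaving the tree is D F (1); add D.
Step 2: cheapest edge leaving the tree is C F (5); add C.
Step 3: cheapest edge leaving the tree is A D (7); add A.
Step 4: cheapest edge leaving the tree is A E (4); add E.
Step 5: cheapest edge leaving the tree is B E (4); add B.
MST edges: D F, C F, A D, A E, B E; total weight 1+5+7+4+4 = 21.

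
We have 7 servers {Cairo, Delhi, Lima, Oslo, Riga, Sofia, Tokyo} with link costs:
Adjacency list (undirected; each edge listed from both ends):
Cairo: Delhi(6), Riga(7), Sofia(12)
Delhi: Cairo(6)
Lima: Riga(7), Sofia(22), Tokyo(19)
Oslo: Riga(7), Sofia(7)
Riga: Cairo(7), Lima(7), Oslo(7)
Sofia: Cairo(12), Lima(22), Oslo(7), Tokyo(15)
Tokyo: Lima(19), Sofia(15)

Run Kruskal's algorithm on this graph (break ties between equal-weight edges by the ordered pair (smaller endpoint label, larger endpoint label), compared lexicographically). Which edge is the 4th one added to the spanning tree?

Oslo-Riga

Sort edges by weight, then run Kruskal:
Cairo Delhi (6): add. Components now {Oslo} {Cairo,Delhi} {Lima} {Sofia} {Tokyo} {Riga}
Cairo Riga (7): add. Components now {Oslo} {Cairo,Delhi,Riga} {Lima} {Sofia} {Tokyo}
Lima Riga (7): add. Components now {Oslo} {Cairo,Delhi,Lima,Riga} {Sofia} {Tokyo}
Oslo Riga (7): add. Components now {Cairo,Delhi,Lima,Oslo,Riga} {Sofia} {Tokyo}
Oslo Sofia (7): add. Components now {Cairo,Delhi,Lima,Oslo,Riga,Sofia} {Tokyo}
Cairo Sofia (12): skip — Cairo and Sofia already connected.
Sofia Tokyo (15): add. Components now {Cairo,Delhi,Lima,Oslo,Riga,Sofia,Tokyo}
The 4th edge added is Oslo Riga.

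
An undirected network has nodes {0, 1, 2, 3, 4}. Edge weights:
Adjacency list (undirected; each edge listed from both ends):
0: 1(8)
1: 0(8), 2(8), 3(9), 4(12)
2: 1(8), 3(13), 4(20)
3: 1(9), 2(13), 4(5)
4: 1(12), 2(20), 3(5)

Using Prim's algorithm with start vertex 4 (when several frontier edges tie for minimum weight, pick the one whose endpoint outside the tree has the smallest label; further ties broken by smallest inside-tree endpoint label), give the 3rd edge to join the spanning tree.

0-1

Prim, starting at 4.
Step 1: frontier [3—4 5, 1—4 12, 2—4 20] → take 3—4 (5); add 3.
Step 2: frontier [1—3 9, 2—3 13, 1—4 12, 2—4 20] → take 1—3 (9); add 1.
Step 3: frontier [0—1 8, 1—2 8, 2—3 13, 2—4 20] → take 0—1 (8); add 0.
Step 4: frontier [1—2 8, 2—3 13, 2—4 20] → take 1—2 (8); add 2.
The 3rd edge added is 0—1.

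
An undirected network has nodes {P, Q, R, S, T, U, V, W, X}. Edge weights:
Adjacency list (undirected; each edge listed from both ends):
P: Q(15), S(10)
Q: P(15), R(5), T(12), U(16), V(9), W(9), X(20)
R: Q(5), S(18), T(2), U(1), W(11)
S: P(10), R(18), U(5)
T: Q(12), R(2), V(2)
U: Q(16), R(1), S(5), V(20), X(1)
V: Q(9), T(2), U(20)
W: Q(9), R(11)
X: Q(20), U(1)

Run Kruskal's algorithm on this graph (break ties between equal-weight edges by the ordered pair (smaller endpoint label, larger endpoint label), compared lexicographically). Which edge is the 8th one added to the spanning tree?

P-S

Sort edges by weight, then run Kruskal:
R—U (1): add — endpoints in different components.
U—X (1): add — endpoints in different components.
R—T (2): add — endpoints in different components.
T—V (2): add — endpoints in different components.
Q—R (5): add — endpoints in different components.
S—U (5): add — endpoints in different components.
Q—V (9): skip — Q and V already connected.
Q—W (9): add — endpoints in different components.
P—S (10): add — endpoints in different components.
The 8th edge added is P—S.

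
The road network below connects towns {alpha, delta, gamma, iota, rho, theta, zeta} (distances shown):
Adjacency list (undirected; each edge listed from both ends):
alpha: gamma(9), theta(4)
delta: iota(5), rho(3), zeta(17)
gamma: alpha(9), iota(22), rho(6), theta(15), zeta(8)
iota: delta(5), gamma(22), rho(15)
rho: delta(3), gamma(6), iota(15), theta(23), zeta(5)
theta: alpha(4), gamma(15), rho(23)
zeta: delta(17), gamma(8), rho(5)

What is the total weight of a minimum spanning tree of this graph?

32

Prim's algorithm from rho:
Step 1: cheapest edge leaving the tree is delta rho (3); add delta.
Step 2: cheapest edge leaving the tree is delta iota (5); add iota.
Step 3: cheapest edge leaving the tree is rho zeta (5); add zeta.
Step 4: cheapest edge leaving the tree is gamma rho (6); add gamma.
Step 5: cheapest edge leaving the tree is alpha gamma (9); add alpha.
Step 6: cheapest edge leaving the tree is alpha theta (4); add theta.
MST edges: delta rho, delta iota, rho zeta, gamma rho, alpha gamma, alpha theta; total weight 3+5+5+6+9+4 = 32.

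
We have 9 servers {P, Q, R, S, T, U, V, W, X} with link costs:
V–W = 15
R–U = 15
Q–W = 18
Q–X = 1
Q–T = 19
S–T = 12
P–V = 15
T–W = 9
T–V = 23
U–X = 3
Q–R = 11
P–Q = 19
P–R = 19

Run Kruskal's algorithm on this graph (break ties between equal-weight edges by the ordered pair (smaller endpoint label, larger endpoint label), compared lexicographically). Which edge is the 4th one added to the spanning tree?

Kruskal's algorithm — process edges by increasing weight (ties by edge label):
Q–X (1): add — endpoints in different components.
U–X (3): add — endpoints in different components.
T–W (9): add — endpoints in different components.
Q–R (11): add — endpoints in different components.
S–T (12): add — endpoints in different components.
P–V (15): add — endpoints in different components.
R–U (15): skip — R and U already connected.
V–W (15): add — endpoints in different components.
Q–W (18): add — endpoints in different components.
The 4th edge added is Q–R.

Q-R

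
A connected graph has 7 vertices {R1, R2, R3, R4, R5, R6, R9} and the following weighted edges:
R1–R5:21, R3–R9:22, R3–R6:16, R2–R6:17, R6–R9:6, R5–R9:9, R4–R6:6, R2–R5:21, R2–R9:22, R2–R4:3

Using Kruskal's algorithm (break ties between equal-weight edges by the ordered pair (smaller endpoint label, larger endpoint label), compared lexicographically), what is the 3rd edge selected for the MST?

R6-R9

Sort edges by weight, then run Kruskal:
R2–R4 (3): add. Components now {R1} {R5} {R3} {R9} {R2,R4} {R6}
R4–R6 (6): add. Components now {R1} {R5} {R3} {R9} {R2,R4,R6}
R6–R9 (6): add. Components now {R1} {R5} {R3} {R2,R4,R6,R9}
R5–R9 (9): add. Components now {R1} {R2,R4,R5,R6,R9} {R3}
R3–R6 (16): add. Components now {R1} {R2,R3,R4,R5,R6,R9}
R2–R6 (17): skip — R2 and R6 already connected.
R1–R5 (21): add. Components now {R1,R2,R3,R4,R5,R6,R9}
The 3rd edge added is R6–R9.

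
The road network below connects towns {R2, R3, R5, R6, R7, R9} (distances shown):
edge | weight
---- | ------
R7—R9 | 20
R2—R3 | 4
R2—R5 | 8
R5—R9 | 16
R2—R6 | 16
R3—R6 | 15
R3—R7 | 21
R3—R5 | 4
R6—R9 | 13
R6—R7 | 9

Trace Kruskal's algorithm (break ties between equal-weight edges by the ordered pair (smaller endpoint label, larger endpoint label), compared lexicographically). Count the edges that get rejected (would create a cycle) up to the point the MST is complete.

Kruskal's algorithm — process edges by increasing weight (ties by edge label):
R2—R3 (4): add — endpoints in different components.
R3—R5 (4): add — endpoints in different components.
R2—R5 (8): skip — R2 and R5 already connected.
R6—R7 (9): add — endpoints in different components.
R6—R9 (13): add — endpoints in different components.
R3—R6 (15): add — endpoints in different components.
Edges rejected before the tree was complete: 1.

1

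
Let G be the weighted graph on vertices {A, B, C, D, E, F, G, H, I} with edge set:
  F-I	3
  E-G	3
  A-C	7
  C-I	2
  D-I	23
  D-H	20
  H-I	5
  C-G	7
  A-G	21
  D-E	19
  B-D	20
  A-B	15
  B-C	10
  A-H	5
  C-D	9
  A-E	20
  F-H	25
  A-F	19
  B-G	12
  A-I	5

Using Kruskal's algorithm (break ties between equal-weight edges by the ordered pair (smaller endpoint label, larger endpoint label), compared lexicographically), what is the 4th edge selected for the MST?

A-H

Kruskal: consider edges lightest-first.
C-I (2): add — endpoints in different components.
E-G (3): add — endpoints in different components.
F-I (3): add — endpoints in different components.
A-H (5): add — endpoints in different components.
A-I (5): add — endpoints in different components.
H-I (5): skip — H and I already connected.
A-C (7): skip — A and C already connected.
C-G (7): add — endpoints in different components.
C-D (9): add — endpoints in different components.
B-C (10): add — endpoints in different components.
The 4th edge added is A-H.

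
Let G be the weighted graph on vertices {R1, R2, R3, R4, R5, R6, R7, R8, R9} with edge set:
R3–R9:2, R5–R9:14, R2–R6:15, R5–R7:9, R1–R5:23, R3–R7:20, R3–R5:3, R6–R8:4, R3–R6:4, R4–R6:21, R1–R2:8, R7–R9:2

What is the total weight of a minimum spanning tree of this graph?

Grow the tree from R9 using Prim:
Step 1: frontier [R3–R9 2, R7–R9 2, R5–R9 14] → take R3–R9 (2); add R3.
Step 2: frontier [R3–R5 3, R3–R6 4, R3–R7 20, R7–R9 2, R5–R9 14] → take R7–R9 (2); add R7.
Step 3: frontier [R3–R5 3, R3–R6 4, R5–R7 9, R5–R9 14] → take R3–R5 (3); add R5.
Step 4: frontier [R3–R6 4, R1–R5 23] → take R3–R6 (4); add R6.
Step 5: frontier [R1–R5 23, R6–R8 4, R2–R6 15, R4–R6 21] → take R6–R8 (4); add R8.
Step 6: frontier [R1–R5 23, R2–R6 15, R4–R6 21] → take R2–R6 (15); add R2.
Step 7: frontier [R1–R2 8, R1–R5 23, R4–R6 21] → take R1–R2 (8); add R1.
Step 8: frontier [R4–R6 21] → take R4–R6 (21); add R4.
MST edges: R3–R9, R7–R9, R3–R5, R3–R6, R6–R8, R2–R6, R1–R2, R4–R6; total weight 2+2+3+4+4+15+8+21 = 59.

59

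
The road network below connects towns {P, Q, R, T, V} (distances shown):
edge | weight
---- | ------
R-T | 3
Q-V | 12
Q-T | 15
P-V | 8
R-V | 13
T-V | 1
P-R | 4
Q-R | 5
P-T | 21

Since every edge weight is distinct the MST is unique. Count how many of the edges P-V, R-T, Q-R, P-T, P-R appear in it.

3

Sort edges by weight, then run Kruskal:
T-V (1): add — endpoints in different components.
R-T (3): add — endpoints in different components.
P-R (4): add — endpoints in different components.
Q-R (5): add — endpoints in different components.
MST edge set: {T-V, R-T, P-R, Q-R}.
Of the listed edges, {R-T, Q-R, P-R} are in the MST → 3.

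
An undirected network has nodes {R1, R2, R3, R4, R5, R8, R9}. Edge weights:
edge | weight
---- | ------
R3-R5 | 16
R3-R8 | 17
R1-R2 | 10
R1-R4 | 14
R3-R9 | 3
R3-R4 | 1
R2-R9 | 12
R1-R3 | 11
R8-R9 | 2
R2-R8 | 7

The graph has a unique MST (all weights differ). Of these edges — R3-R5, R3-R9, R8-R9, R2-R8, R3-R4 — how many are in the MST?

5

Kruskal's algorithm — process edges by increasing weight (ties by edge label):
R3-R4 (1): add — endpoints in different components.
R8-R9 (2): add — endpoints in different components.
R3-R9 (3): add — endpoints in different components.
R2-R8 (7): add — endpoints in different components.
R1-R2 (10): add — endpoints in different components.
R1-R3 (11): skip — R3 and R1 already connected.
R2-R9 (12): skip — R2 and R9 already connected.
R1-R4 (14): skip — R1 and R4 already connected.
R3-R5 (16): add — endpoints in different components.
MST edge set: {R3-R4, R8-R9, R3-R9, R2-R8, R1-R2, R3-R5}.
Of the listed edges, {R3-R5, R3-R9, R8-R9, R2-R8, R3-R4} are in the MST → 5.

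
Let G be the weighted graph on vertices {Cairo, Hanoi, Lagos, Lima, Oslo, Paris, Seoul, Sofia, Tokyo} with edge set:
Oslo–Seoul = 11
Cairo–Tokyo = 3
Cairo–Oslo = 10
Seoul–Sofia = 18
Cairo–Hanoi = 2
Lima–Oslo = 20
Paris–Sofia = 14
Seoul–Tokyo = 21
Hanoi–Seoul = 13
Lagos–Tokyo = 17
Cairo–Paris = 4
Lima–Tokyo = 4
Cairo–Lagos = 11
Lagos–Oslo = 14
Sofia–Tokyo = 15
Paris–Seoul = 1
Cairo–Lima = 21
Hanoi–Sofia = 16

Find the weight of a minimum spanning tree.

49

Grow the tree from Oslo using Prim:
Step 1: cheapest edge leaving the tree is Cairo–Oslo (10); add Cairo.
Step 2: cheapest edge leaving the tree is Cairo–Hanoi (2); add Hanoi.
Step 3: cheapest edge leaving the tree is Cairo–Tokyo (3); add Tokyo.
Step 4: cheapest edge leaving the tree is Lima–Tokyo (4); add Lima.
Step 5: cheapest edge leaving the tree is Cairo–Paris (4); add Paris.
Step 6: cheapest edge leaving the tree is Paris–Seoul (1); add Seoul.
Step 7: cheapest edge leaving the tree is Cairo–Lagos (11); add Lagos.
Step 8: cheapest edge leaving the tree is Paris–Sofia (14); add Sofia.
MST edges: Cairo–Oslo, Cairo–Hanoi, Cairo–Tokyo, Lima–Tokyo, Cairo–Paris, Paris–Seoul, Cairo–Lagos, Paris–Sofia; total weight 10+2+3+4+4+1+11+14 = 49.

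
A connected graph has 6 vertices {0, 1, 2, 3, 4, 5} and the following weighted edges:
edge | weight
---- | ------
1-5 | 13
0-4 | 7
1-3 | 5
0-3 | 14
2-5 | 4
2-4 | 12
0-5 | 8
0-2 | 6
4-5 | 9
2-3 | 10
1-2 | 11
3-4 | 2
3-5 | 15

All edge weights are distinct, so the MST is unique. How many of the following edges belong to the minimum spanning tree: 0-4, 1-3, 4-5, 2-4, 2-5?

3

Kruskal: consider edges lightest-first.
3-4 (2): add. Components now {0} {1} {2} {3,4} {5}
2-5 (4): add. Components now {0} {1} {2,5} {3,4}
1-3 (5): add. Components now {0} {1,3,4} {2,5}
0-2 (6): add. Components now {0,2,5} {1,3,4}
0-4 (7): add. Components now {0,1,2,3,4,5}
MST edge set: {3-4, 2-5, 1-3, 0-2, 0-4}.
Of the listed edges, {0-4, 1-3, 2-5} are in the MST → 3.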